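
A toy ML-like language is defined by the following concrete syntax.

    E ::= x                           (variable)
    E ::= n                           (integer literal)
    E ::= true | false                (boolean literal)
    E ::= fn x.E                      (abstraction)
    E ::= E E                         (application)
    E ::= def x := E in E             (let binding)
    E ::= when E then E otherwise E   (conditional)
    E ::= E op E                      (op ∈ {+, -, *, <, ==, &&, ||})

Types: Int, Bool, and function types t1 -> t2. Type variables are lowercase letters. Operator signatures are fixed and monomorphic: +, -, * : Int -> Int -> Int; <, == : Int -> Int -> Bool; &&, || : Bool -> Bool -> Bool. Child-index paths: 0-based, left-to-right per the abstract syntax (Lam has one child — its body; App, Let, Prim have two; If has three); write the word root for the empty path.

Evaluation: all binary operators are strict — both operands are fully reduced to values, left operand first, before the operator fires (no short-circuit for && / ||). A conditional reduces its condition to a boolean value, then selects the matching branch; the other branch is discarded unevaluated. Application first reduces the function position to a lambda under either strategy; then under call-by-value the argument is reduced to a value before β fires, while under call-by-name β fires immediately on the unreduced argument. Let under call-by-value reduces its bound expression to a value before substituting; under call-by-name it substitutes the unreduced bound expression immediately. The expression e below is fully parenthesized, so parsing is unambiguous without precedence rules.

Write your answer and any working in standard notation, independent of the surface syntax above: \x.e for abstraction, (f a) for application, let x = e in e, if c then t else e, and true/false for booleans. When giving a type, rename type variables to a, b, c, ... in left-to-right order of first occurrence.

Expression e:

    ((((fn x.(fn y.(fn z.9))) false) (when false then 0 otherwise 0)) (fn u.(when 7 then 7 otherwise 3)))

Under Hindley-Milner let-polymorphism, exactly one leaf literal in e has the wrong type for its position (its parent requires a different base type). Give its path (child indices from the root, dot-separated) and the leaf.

Derivation:
\z._ : c -> Int
\y._ : b -> c -> Int
\x._ : a -> b -> c -> Int
  unify a -> b -> c -> Int ~ Bool -> d
  unify a ~ Bool
  unify b -> c -> Int ~ d
_ _ : b -> c -> Int
  unify Bool ~ Bool
  unify Int ~ Int
  unify b -> c -> Int ~ Int -> e
  unify b ~ Int
  unify c -> Int ~ e
_ _ : c -> Int
  unify Int ~ Bool
  FAIL: mismatch Int ~ Bool

Answer: 1.0.0 : 7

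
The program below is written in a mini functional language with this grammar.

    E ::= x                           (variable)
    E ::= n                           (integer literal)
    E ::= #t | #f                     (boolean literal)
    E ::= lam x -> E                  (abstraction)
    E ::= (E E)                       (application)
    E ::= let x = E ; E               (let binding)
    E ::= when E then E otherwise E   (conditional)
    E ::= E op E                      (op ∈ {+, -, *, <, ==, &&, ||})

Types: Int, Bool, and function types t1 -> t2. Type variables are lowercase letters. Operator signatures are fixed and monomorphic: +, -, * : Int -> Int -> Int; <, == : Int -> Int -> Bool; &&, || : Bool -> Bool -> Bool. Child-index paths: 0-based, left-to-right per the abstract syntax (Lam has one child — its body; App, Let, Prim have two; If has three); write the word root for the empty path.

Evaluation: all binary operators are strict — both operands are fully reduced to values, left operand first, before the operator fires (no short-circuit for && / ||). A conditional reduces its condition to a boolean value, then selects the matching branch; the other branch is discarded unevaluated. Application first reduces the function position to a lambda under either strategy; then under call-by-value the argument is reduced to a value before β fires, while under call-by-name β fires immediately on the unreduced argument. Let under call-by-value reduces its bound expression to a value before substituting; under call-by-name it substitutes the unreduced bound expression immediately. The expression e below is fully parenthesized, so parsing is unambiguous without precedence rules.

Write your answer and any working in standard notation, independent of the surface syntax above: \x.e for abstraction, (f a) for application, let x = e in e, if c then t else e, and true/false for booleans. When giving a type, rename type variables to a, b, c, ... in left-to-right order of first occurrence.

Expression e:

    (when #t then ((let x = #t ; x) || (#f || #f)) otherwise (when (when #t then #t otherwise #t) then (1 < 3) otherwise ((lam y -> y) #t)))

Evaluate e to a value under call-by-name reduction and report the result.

Answer: true

Working:
step 0: (if true then ((let x = true in x) || (false || false)) else (if (if true then true else true) then (1 < 3) else ((\y.y) true)))
step 1: [if@root] ((let x = true in x) || (false || false))
step 2: [let@0] (true || (false || false))
step 3: [delta@1] (true || false)
step 4: [delta@root] true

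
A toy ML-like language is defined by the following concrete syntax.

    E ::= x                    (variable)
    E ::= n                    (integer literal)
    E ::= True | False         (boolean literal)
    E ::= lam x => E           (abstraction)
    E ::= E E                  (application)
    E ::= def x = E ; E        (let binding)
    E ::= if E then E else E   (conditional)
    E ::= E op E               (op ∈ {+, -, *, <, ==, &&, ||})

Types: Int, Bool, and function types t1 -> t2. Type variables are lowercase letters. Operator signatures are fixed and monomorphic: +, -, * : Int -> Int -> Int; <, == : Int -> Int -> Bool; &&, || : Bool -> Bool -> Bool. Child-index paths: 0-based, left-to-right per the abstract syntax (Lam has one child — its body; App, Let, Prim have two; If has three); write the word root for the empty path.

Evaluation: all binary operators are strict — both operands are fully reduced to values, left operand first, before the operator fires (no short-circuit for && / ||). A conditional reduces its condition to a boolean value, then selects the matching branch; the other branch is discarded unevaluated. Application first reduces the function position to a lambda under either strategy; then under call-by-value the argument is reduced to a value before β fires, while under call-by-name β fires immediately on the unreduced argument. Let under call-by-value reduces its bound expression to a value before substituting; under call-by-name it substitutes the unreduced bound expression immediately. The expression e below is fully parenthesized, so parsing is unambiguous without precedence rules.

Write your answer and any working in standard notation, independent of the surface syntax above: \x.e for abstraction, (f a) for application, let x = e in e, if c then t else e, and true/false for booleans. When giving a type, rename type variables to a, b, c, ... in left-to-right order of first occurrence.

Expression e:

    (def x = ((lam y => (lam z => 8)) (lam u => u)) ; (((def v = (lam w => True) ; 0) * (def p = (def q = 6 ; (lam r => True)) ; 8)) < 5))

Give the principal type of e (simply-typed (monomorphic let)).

Derivation:
\z._ : b -> Int
\y._ : a -> b -> Int
u : c
\u._ : c -> c
  unify a -> b -> Int ~ (c -> c) -> d
  unify a ~ c -> c
  unify b -> Int ~ d
_ _ : b -> Int
let x : b -> Int
\w._ : e -> Bool
let v : e -> Bool
  unify Int ~ Int
let q : Int
\r._ : f -> Bool
let p : f -> Bool
  unify Int ~ Int
  unify Int ~ Int
  unify Int ~ Int

Answer: Bool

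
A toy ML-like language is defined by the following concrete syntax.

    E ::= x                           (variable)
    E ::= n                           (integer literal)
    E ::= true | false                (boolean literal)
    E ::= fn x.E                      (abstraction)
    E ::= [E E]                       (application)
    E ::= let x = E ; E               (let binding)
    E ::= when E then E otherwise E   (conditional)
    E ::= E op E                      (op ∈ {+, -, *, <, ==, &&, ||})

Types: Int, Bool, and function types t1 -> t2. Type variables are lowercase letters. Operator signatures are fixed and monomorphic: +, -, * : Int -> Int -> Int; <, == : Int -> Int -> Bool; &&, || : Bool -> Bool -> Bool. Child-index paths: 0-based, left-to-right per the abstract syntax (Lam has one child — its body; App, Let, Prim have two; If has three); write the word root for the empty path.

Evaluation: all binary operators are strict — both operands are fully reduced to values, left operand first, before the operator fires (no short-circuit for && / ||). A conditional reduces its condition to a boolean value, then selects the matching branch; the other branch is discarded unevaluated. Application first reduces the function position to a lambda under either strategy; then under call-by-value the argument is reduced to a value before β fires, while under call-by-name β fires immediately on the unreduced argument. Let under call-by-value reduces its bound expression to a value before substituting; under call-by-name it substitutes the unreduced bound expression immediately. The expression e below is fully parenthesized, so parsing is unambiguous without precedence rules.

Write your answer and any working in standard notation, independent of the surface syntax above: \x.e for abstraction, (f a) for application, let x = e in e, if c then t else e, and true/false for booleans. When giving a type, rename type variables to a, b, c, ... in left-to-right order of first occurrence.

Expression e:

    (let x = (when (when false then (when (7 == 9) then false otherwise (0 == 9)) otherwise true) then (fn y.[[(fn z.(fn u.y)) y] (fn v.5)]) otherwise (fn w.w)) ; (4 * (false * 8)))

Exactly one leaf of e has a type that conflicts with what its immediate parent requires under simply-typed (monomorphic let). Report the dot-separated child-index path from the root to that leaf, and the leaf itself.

Trace:
  unify Bool ~ Bool
  unify Int ~ Int
  unify Int ~ Int
  unify Bool ~ Bool
  unify Int ~ Int
  unify Int ~ Int
  unify Bool ~ Bool
  unify Bool ~ Bool
  unify Bool ~ Bool
y : a
\u._ : c -> a
\z._ : b -> c -> a
y : a
  unify b -> c -> a ~ a -> d
  unify b ~ a
  unify c -> a ~ d
_ _ : c -> a
\v._ : e -> Int
  unify c -> a ~ (e -> Int) -> f
  unify c ~ e -> Int
  unify a ~ f
_ _ : f
\y._ : f -> f
w : g
\w._ : g -> g
  unify f -> f ~ g -> g
  unify f ~ g
  unify g ~ g
let x : g -> g
  unify Int ~ Int
  unify Bool ~ Int
  FAIL: mismatch Bool ~ Int

Answer: 1.1.0 : false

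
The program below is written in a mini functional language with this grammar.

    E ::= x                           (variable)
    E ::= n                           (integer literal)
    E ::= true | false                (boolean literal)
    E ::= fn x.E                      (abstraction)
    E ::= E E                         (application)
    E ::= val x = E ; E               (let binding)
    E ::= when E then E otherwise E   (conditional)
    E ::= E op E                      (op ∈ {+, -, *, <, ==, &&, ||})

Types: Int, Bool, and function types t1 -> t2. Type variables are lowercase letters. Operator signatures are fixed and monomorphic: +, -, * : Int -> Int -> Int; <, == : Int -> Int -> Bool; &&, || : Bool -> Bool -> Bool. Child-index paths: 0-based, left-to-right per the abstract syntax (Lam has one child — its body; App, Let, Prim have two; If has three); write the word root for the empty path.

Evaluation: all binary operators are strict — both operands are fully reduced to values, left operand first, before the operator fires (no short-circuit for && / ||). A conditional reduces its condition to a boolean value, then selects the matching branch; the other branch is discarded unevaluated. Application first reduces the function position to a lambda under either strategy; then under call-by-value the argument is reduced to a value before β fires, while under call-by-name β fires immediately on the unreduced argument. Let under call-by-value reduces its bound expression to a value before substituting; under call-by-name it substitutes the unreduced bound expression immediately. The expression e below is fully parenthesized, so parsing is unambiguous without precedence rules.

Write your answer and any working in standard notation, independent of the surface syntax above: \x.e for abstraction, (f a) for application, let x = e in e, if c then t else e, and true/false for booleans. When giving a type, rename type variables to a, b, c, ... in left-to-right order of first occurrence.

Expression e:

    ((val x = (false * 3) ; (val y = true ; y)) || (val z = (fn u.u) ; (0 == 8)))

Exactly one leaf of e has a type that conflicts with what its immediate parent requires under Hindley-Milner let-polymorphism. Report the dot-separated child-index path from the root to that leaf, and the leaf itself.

Answer: 0.0.0 : false

Derivation:
  unify Bool ~ Int
  FAIL: mismatch Bool ~ Int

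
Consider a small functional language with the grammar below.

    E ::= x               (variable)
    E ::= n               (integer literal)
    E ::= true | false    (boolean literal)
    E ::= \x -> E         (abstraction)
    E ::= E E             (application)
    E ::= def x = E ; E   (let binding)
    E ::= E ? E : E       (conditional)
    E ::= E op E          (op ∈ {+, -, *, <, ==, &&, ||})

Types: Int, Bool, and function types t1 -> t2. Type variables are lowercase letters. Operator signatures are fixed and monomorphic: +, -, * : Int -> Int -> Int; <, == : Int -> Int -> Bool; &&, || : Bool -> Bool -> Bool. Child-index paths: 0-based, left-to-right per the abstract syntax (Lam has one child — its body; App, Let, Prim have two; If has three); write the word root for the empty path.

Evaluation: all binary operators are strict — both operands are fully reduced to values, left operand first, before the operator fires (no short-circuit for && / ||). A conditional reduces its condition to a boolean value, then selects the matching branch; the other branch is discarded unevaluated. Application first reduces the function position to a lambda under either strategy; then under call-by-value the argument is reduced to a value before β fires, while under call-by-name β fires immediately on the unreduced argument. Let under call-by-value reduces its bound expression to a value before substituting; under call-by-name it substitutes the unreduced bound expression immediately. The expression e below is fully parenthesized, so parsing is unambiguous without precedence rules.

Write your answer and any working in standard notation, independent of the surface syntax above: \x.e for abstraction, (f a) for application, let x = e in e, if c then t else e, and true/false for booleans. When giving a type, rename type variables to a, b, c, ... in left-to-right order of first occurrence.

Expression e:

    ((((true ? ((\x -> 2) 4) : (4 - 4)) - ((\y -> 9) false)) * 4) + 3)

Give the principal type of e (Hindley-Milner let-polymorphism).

Answer: Int

Trace:
  unify Bool ~ Bool
\x._ : a -> Int
  unify a -> Int ~ Int -> b
  unify a ~ Int
  unify Int ~ b
_ _ : Int
  unify Int ~ Int
  unify Int ~ Int
  unify Int ~ Int
  unify Int ~ Int
\y._ : c -> Int
  unify c -> Int ~ Bool -> d
  unify c ~ Bool
  unify Int ~ d
_ _ : Int
  unify Int ~ Int
  unify Int ~ Int
  unify Int ~ Int
  unify Int ~ Int
  unify Int ~ Int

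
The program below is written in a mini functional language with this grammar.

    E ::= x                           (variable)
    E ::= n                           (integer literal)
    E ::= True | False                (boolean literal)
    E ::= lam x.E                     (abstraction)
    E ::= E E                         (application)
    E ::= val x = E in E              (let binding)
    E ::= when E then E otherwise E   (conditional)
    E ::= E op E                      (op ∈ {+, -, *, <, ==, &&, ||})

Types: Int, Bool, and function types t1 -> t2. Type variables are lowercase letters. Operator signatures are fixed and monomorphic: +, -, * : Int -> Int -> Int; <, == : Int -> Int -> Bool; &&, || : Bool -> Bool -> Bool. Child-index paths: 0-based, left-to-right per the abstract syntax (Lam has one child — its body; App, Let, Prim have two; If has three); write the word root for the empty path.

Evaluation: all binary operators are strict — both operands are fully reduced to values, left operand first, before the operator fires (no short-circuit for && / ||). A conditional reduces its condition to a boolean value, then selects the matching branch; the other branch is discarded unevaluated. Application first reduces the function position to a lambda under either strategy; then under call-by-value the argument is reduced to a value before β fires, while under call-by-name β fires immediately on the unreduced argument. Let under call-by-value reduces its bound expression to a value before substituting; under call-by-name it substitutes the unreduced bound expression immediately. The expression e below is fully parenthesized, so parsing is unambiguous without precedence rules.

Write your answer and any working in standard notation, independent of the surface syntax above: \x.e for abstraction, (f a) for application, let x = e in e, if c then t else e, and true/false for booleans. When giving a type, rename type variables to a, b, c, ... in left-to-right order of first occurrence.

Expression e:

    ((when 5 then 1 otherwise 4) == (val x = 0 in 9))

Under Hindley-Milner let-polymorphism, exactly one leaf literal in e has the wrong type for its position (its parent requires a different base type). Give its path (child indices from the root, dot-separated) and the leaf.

Derivation:
  unify Int ~ Bool
  FAIL: mismatch Int ~ Bool

Answer: 0.0 : 5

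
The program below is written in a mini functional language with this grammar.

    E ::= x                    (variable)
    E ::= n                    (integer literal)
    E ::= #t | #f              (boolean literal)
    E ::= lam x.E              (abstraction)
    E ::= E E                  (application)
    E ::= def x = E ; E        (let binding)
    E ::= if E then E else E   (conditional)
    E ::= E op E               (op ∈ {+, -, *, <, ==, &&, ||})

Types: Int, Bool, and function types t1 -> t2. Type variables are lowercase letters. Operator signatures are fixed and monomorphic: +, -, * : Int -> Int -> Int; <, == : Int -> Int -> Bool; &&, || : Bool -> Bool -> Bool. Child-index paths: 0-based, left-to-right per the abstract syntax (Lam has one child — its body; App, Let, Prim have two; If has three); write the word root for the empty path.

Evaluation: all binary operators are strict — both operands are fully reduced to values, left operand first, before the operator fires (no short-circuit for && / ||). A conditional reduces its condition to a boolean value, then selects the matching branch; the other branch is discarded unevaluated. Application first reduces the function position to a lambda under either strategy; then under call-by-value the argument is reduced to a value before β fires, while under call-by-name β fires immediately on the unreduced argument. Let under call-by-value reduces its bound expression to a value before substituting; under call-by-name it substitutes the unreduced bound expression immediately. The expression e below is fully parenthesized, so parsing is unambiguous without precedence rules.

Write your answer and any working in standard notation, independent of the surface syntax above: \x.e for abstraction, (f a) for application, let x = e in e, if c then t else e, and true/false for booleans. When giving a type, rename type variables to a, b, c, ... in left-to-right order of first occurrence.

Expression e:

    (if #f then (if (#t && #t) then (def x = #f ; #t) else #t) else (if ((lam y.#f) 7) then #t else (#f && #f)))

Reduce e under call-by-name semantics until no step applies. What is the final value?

Trace:
step 0: (if false then (if (true && true) then (let x = false in true) else true) else (if ((\y.false) 7) then true else (false && false)))
step 1: [if@root] (if ((\y.false) 7) then true else (false && false))
step 2: [beta@0] (if false then true else (false && false))
step 3: [if@root] (false && false)
step 4: [delta@root] false

Answer: false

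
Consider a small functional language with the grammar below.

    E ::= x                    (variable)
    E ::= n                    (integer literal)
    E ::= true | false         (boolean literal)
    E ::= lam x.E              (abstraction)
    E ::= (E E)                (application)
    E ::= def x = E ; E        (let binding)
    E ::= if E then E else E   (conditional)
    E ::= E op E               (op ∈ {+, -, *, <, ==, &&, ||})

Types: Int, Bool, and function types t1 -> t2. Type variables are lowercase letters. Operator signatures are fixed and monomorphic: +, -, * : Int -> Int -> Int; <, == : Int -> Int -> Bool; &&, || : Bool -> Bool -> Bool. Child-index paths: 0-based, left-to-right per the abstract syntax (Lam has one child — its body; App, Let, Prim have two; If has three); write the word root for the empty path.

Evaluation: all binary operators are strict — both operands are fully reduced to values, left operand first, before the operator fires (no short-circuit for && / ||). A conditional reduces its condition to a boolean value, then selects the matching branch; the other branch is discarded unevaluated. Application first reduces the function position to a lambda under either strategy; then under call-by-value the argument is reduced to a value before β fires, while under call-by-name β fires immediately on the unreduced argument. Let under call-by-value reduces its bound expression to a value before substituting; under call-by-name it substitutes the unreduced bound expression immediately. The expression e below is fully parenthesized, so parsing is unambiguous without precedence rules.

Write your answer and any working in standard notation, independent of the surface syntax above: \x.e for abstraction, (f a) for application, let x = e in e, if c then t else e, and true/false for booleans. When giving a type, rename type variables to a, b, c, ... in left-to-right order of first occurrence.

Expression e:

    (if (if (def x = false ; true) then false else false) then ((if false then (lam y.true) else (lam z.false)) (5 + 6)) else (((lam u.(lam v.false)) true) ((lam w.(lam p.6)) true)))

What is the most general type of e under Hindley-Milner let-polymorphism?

Answer: Bool

Working:
let x : Bool
  unify Bool ~ Bool
  unify Bool ~ Bool
  unify Bool ~ Bool
  unify Bool ~ Bool
\y._ : a -> Bool
\z._ : b -> Bool
  unify a -> Bool ~ b -> Bool
  unify a ~ b
  unify Bool ~ Bool
  unify Int ~ Int
  unify Int ~ Int
  unify b -> Bool ~ Int -> c
  unify b ~ Int
  unify Bool ~ c
_ _ : Bool
\v._ : e -> Bool
\u._ : d -> e -> Bool
  unify d -> e -> Bool ~ Bool -> f
  unify d ~ Bool
  unify e -> Bool ~ f
_ _ : e -> Bool
\p._ : h -> Int
\w._ : g -> h -> Int
  unify g -> h -> Int ~ Bool -> i
  unify g ~ Bool
  unify h -> Int ~ i
_ _ : h -> Int
  unify e -> Bool ~ (h -> Int) -> j
  unify e ~ h -> Int
  unify Bool ~ j
_ _ : Bool
  unify Bool ~ Bool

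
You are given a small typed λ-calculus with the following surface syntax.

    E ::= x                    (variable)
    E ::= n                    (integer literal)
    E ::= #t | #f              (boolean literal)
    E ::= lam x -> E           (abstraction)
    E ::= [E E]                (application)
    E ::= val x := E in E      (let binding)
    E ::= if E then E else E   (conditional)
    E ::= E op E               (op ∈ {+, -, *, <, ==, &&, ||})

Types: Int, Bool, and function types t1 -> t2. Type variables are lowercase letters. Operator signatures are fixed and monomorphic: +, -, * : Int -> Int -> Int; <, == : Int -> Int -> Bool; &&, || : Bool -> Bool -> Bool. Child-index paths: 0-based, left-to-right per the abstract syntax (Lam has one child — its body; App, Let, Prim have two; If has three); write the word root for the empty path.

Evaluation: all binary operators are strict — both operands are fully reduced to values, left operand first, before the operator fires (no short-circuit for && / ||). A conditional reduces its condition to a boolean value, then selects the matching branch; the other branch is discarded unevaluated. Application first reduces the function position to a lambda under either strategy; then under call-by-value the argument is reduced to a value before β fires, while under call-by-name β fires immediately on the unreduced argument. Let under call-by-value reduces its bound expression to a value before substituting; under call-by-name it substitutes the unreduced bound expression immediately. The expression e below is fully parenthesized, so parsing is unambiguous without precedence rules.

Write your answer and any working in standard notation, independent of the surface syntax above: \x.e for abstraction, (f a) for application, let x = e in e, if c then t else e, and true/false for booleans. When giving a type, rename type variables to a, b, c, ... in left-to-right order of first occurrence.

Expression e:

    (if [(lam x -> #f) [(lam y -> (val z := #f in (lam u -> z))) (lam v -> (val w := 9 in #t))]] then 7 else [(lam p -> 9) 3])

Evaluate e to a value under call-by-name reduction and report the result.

Working:
step 0: (if ((\x.false) ((\y.(let z = false in (\u.z))) (\v.(let w = 9 in true)))) then 7 else ((\p.9) 3))
step 1: [beta@0] (if false then 7 else ((\p.9) 3))
step 2: [if@root] ((\p.9) 3)
step 3: [beta@root] 9

Answer: 9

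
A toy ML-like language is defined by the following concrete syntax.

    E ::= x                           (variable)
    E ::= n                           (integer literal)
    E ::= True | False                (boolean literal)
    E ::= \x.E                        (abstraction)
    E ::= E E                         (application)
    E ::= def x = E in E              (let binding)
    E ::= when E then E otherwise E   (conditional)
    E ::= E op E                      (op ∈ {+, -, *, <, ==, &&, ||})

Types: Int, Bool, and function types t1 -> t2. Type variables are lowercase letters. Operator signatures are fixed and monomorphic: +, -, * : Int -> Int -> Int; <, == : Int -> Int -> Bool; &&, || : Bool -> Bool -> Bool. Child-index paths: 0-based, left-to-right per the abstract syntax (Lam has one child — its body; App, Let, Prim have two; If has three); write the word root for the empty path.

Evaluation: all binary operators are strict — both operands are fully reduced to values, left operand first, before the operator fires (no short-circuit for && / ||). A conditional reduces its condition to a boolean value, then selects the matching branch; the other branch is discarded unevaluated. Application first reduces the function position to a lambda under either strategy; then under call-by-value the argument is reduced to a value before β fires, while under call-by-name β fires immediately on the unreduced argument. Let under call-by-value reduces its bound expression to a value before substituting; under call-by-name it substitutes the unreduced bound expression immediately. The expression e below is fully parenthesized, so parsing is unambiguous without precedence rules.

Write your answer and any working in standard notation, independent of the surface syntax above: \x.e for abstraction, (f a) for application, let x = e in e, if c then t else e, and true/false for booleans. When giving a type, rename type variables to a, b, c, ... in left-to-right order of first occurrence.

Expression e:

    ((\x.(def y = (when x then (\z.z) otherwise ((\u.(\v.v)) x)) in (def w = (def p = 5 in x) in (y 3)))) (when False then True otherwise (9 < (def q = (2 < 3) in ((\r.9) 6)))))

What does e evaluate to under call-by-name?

Derivation:
step 0: ((\x.(let y = (if x then (\z.z) else ((\u.(\v.v)) x)) in (let w = (let p = 5 in x) in (y 3)))) (if false then true else (9 < (let q = (2 < 3) in ((\r.9) 6)))))
step 1: [beta@root] (let y = (if (if false then true else (9 < (let q = (2 < 3) in ((\r.9) 6)))) then (\z.z) else ((\u.(\v.v)) (if false then true else (9 < (let q = (2 < 3) in ((\r.9) 6)))))) in (let w = (let p = 5 in (if false then true else (9 < (let q = (2 < 3) in ((\r.9) 6))))) in (y 3)))
step 2: [let@root] (let w = (let p = 5 in (if false then true else (9 < (let q = (2 < 3) in ((\r.9) 6))))) in ((if (if false then true else (9 < (let q = (2 < 3) in ((\r.9) 6)))) then (\z.z) else ((\u.(\v.v)) (if false then true else (9 < (let q = (2 < 3) in ((\r.9) 6)))))) 3))
step 3: [let@root] ((if (if false then true else (9 < (let q = (2 < 3) in ((\r.9) 6)))) then (\z.z) else ((\u.(\v.v)) (if false then true else (9 < (let q = (2 < 3) in ((\r.9) 6)))))) 3)
step 4: [if@0.0] ((if (9 < (let q = (2 < 3) in ((\r.9) 6))) then (\z.z) else ((\u.(\v.v)) (if false then true else (9 < (let q = (2 < 3) in ((\r.9) 6)))))) 3)
step 5: [let@0.0.1] ((if (9 < ((\r.9) 6)) then (\z.z) else ((\u.(\v.v)) (if false then true else (9 < (let q = (2 < 3) in ((\r.9) 6)))))) 3)
step 6: [beta@0.0.1] ((if (9 < 9) then (\z.z) else ((\u.(\v.v)) (if false then true else (9 < (let q = (2 < 3) in ((\r.9) 6)))))) 3)
step 7: [delta@0.0] ((if false then (\z.z) else ((\u.(\v.v)) (if false then true else (9 < (let q = (2 < 3) in ((\r.9) 6)))))) 3)
step 8: [if@0] (((\u.(\v.v)) (if false then true else (9 < (let q = (2 < 3) in ((\r.9) 6))))) 3)
step 9: [beta@0] ((\v.v) 3)
step 10: [beta@root] 3

Answer: 3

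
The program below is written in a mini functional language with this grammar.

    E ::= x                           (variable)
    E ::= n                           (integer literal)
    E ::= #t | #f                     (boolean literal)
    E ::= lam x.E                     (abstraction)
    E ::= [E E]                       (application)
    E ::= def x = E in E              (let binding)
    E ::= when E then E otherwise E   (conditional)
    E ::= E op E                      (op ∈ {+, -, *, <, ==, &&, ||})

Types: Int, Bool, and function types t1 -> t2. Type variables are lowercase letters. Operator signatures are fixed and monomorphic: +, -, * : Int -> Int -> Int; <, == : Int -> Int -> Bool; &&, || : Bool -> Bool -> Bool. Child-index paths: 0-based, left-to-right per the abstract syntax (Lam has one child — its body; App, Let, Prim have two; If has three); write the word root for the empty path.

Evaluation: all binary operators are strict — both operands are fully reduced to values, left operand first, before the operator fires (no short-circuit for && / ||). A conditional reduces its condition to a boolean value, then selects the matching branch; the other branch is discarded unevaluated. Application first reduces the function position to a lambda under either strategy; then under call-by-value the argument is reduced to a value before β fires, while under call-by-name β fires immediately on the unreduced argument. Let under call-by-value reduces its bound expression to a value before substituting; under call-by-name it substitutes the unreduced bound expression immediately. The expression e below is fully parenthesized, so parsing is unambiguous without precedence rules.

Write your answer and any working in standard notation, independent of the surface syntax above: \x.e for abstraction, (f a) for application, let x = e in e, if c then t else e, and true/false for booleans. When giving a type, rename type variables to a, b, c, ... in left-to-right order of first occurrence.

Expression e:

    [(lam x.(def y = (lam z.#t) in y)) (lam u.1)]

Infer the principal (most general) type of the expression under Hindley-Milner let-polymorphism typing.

Trace:
\z._ : b -> Bool
let y : forall. b -> Bool
y : c -> Bool
\x._ : a -> c -> Bool
\u._ : d -> Int
  unify a -> c -> Bool ~ (d -> Int) -> e
  unify a ~ d -> Int
  unify c -> Bool ~ e
_ _ : c -> Bool

Answer: a -> Bool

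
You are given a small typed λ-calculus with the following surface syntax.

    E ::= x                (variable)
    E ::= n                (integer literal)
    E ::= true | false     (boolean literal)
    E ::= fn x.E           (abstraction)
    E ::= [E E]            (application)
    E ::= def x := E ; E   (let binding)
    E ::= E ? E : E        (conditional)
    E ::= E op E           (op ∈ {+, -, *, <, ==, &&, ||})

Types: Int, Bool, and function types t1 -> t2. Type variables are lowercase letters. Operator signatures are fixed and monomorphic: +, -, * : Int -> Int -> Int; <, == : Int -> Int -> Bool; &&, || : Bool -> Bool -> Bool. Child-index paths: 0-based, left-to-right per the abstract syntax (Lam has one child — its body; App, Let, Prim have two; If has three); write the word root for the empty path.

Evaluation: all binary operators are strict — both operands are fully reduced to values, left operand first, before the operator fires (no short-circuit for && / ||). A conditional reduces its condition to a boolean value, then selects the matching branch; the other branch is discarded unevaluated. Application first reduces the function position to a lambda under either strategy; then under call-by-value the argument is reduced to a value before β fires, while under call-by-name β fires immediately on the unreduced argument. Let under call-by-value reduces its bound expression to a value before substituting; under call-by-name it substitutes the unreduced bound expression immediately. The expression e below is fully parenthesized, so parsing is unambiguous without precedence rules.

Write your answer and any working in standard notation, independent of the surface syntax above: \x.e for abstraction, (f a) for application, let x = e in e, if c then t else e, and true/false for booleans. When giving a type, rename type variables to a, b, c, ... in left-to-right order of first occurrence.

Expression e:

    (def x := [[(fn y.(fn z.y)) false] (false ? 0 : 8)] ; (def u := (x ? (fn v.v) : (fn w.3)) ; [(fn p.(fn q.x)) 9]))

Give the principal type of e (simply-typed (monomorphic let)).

Derivation:
y : a
\z._ : b -> a
\y._ : a -> b -> a
  unify a -> b -> a ~ Bool -> c
  unify a ~ Bool
  unify b -> Bool ~ c
_ _ : b -> Bool
  unify Bool ~ Bool
  unify Int ~ Int
  unify b -> Bool ~ Int -> d
  unify b ~ Int
  unify Bool ~ d
_ _ : Bool
let x : Bool
x : Bool
  unify Bool ~ Bool
v : e
\v._ : e -> e
\w._ : f -> Int
  unify e -> e ~ f -> Int
  unify e ~ f
  unify f ~ Int
let u : Int -> Int
x : Bool
\q._ : h -> Bool
\p._ : g -> h -> Bool
  unify g -> h -> Bool ~ Int -> i
  unify g ~ Int
  unify h -> Bool ~ i
_ _ : h -> Bool

Answer: a -> Bool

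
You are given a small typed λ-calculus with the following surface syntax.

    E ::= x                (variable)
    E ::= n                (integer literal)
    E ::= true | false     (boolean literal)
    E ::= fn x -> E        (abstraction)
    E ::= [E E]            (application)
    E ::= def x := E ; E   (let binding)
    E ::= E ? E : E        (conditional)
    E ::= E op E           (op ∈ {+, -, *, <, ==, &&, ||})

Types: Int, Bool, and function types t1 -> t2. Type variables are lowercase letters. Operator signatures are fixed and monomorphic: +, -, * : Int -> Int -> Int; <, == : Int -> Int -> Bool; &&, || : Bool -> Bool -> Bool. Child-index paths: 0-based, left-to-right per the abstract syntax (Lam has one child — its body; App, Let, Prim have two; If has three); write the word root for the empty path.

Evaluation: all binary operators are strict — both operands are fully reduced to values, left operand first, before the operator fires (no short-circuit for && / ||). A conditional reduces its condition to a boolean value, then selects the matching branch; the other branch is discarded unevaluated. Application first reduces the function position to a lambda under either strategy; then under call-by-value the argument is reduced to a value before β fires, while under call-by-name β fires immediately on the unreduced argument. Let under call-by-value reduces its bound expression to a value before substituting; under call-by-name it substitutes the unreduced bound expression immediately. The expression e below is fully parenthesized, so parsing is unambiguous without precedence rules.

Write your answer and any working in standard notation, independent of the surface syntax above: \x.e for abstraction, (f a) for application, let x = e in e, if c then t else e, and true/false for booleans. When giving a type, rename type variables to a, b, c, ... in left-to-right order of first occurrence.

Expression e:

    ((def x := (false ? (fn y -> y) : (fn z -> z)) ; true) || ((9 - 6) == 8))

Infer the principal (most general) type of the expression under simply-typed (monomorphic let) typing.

Working:
  unify Bool ~ Bool
y : a
\y._ : a -> a
z : b
\z._ : b -> b
  unify a -> a ~ b -> b
  unify a ~ b
  unify b ~ b
let x : b -> b
  unify Bool ~ Bool
  unify Int ~ Int
  unify Int ~ Int
  unify Int ~ Int
  unify Int ~ Int
  unify Bool ~ Bool

Answer: Bool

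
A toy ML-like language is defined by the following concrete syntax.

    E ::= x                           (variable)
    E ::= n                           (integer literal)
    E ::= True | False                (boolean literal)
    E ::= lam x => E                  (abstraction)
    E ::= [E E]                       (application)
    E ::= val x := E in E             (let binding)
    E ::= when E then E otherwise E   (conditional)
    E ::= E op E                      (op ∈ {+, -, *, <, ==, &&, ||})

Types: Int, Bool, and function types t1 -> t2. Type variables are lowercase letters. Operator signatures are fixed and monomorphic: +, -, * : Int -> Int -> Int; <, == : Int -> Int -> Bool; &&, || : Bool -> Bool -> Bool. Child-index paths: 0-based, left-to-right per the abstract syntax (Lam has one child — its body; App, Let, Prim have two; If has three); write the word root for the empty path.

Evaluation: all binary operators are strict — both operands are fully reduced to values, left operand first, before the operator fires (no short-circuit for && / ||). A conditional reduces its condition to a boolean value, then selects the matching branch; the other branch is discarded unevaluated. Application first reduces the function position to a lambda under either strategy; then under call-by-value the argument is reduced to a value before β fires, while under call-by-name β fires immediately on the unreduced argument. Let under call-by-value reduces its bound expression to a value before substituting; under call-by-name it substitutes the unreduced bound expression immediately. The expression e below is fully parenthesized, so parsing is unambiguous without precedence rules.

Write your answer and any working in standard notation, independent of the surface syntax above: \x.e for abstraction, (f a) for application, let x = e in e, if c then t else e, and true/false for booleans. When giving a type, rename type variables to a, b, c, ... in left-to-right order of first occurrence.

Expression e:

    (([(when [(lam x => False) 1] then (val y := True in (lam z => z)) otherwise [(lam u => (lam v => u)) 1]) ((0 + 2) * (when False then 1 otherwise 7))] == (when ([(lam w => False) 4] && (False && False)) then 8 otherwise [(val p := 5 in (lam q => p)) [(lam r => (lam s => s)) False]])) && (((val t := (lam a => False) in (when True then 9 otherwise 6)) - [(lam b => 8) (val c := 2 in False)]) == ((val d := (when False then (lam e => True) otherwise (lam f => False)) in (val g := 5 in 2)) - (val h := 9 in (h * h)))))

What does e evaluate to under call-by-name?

Answer: false

Derivation:
step 0: ((((if ((\x.false) 1) then (let y = true in (\z.z)) else ((\u.(\v.u)) 1)) ((0 + 2) * (if false then 1 else 7))) == (if (((\w.false) 4) && (false && false)) then 8 else ((let p = 5 in (\q.p)) ((\r.(\s.s)) false)))) && (((let t = (\a.false) in (if true then 9 else 6)) - ((\b.8) (let c = 2 in false))) == ((let d = (if false then (\e.true) else (\f.false)) in (let g = 5 in 2)) - (let h = 9 in (h * h)))))
step 1: [beta@0.0.0.0] ((((if false then (let y = true in (\z.z)) else ((\u.(\v.u)) 1)) ((0 + 2) * (if false then 1 else 7))) == (if (((\w.false) 4) && (false && false)) then 8 else ((let p = 5 in (\q.p)) ((\r.(\s.s)) false)))) && (((let t = (\a.false) in (if true then 9 else 6)) - ((\b.8) (let c = 2 in false))) == ((let d = (if false then (\e.true) else (\f.false)) in (let g = 5 in 2)) - (let h = 9 in (h * h)))))
step 2: [if@0.0.0] (((((\u.(\v.u)) 1) ((0 + 2) * (if false then 1 else 7))) == (if (((\w.false) 4) && (false && false)) then 8 else ((let p = 5 in (\q.p)) ((\r.(\s.s)) false)))) && (((let t = (\a.false) in (if true then 9 else 6)) - ((\b.8) (let c = 2 in false))) == ((let d = (if false then (\e.true) else (\f.false)) in (let g = 5 in 2)) - (let h = 9 in (h * h)))))
step 3: [beta@0.0.0] ((((\v.1) ((0 + 2) * (if false then 1 else 7))) == (if (((\w.false) 4) && (false && false)) then 8 else ((let p = 5 in (\q.p)) ((\r.(\s.s)) false)))) && (((let t = (\a.false) in (if true then 9 else 6)) - ((\b.8) (let c = 2 in false))) == ((let d = (if false then (\e.true) else (\f.false)) in (let g = 5 in 2)) - (let h = 9 in (h * h)))))
step 4: [beta@0.0] ((1 == (if (((\w.false) 4) && (false && false)) then 8 else ((let p = 5 in (\q.p)) ((\r.(\s.s)) false)))) && (((let t = (\a.false) in (if true then 9 else 6)) - ((\b.8) (let c = 2 in false))) == ((let d = (if false then (\e.true) else (\f.false)) in (let g = 5 in 2)) - (let h = 9 in (h * h)))))
step 5: [beta@0.1.0.0] ((1 == (if (false && (false && false)) then 8 else ((let p = 5 in (\q.p)) ((\r.(\s.s)) false)))) && (((let t = (\a.false) in (if true then 9 else 6)) - ((\b.8) (let c = 2 in false))) == ((let d = (if false then (\e.true) else (\f.false)) in (let g = 5 in 2)) - (let h = 9 in (h * h)))))
step 6: [delta@0.1.0.1] ((1 == (if (false && false) then 8 else ((let p = 5 in (\q.p)) ((\r.(\s.s)) false)))) && (((let t = (\a.false) in (if true then 9 else 6)) - ((\b.8) (let c = 2 in false))) == ((let d = (if false then (\e.true) else (\f.false)) in (let g = 5 in 2)) - (let h = 9 in (h * h)))))
step 7: [delta@0.1.0] ((1 == (if false then 8 else ((let p = 5 in (\q.p)) ((\r.(\s.s)) false)))) && (((let t = (\a.false) in (if true then 9 else 6)) - ((\b.8) (let c = 2 in false))) == ((let d = (if false then (\e.true) else (\f.false)) in (let g = 5 in 2)) - (let h = 9 in (h * h)))))
step 8: [if@0.1] ((1 == ((let p = 5 in (\q.p)) ((\r.(\s.s)) false))) && (((let t = (\a.false) in (if true then 9 else 6)) - ((\b.8) (let c = 2 in false))) == ((let d = (if false then (\e.true) else (\f.false)) in (let g = 5 in 2)) - (let h = 9 in (h * h)))))
step 9: [let@0.1.0] ((1 == ((\q.5) ((\r.(\s.s)) false))) && (((let t = (\a.false) in (if true then 9 else 6)) - ((\b.8) (let c = 2 in false))) == ((let d = (if false then (\e.true) else (\f.false)) in (let g = 5 in 2)) - (let h = 9 in (h * h)))))
step 10: [beta@0.1] ((1 == 5) && (((let t = (\a.false) in (if true then 9 else 6)) - ((\b.8) (let c = 2 in false))) == ((let d = (if false then (\e.true) else (\f.false)) in (let g = 5 in 2)) - (let h = 9 in (h * h)))))
step 11: [delta@0] (false && (((let t = (\a.false) in (if true then 9 else 6)) - ((\b.8) (let c = 2 in false))) == ((let d = (if false then (\e.true) else (\f.false)) in (let g = 5 in 2)) - (let h = 9 in (h * h)))))
step 12: [let@1.0.0] (false && (((if true then 9 else 6) - ((\b.8) (let c = 2 in false))) == ((let d = (if false then (\e.true) else (\f.false)) in (let g = 5 in 2)) - (let h = 9 in (h * h)))))
step 13: [if@1.0.0] (false && ((9 - ((\b.8) (let c = 2 in false))) == ((let d = (if false then (\e.true) else (\f.false)) in (let g = 5 in 2)) - (let h = 9 in (h * h)))))
step 14: [beta@1.0.1] (false && ((9 - 8) == ((let d = (if false then (\e.true) else (\f.false)) in (let g = 5 in 2)) - (let h = 9 in (h * h)))))
step 15: [delta@1.0] (false && (1 == ((let d = (if false then (\e.true) else (\f.false)) in (let g = 5 in 2)) - (let h = 9 in (h * h)))))
step 16: [let@1.1.0] (false && (1 == ((let g = 5 in 2) - (let h = 9 in (h * h)))))
step 17: [let@1.1.0] (false && (1 == (2 - (let h = 9 in (h * h)))))
step 18: [let@1.1.1] (false && (1 == (2 - (9 * 9))))
step 19: [delta@1.1.1] (false && (1 == (2 - 81)))
step 20: [delta@1.1] (false && (1 == -79))
step 21: [delta@1] (false && false)
step 22: [delta@root] false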